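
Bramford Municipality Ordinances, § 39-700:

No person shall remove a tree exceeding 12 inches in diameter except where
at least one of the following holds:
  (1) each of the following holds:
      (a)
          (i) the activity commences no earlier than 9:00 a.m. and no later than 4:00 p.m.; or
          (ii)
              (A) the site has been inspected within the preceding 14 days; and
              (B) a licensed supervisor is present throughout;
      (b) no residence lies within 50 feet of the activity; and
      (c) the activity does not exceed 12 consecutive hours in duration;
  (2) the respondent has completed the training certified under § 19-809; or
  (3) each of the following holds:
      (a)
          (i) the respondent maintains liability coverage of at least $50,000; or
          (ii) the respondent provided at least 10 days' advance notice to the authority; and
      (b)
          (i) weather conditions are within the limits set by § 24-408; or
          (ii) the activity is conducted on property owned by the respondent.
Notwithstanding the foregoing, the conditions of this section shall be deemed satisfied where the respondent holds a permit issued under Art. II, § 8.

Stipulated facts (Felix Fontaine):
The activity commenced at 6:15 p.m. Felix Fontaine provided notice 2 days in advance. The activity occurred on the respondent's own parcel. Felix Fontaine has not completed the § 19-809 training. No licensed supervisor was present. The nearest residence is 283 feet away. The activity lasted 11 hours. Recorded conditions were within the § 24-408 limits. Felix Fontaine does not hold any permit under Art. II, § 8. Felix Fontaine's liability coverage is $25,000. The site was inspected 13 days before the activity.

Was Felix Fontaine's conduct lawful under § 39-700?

No — unlawful.

(i) start within hours — fails.
(A) site inspected — met.
(B) supervisor present — fails.
(ii) = T AND F = false.
So (a) is not satisfied (F OR F).
(b) no residence in 50 ft — met.
(c) ≤ 12 hrs duration — met.
So (1) is not satisfied (F AND T AND T).
(2) training certified — fails.
(i) coverage ≥ $50,000 — not satisfied.
(ii) ≥10 days' notice — fails.
(a) = F OR F = false.
(i) weather ok — met.
(ii) own property — holds.
(b): T OR T → true.
(3) = F AND T = false.
Overall = F OR F OR F = false.
Exception (holds permit) — not satisfied.
Result: main false OR exception false → false.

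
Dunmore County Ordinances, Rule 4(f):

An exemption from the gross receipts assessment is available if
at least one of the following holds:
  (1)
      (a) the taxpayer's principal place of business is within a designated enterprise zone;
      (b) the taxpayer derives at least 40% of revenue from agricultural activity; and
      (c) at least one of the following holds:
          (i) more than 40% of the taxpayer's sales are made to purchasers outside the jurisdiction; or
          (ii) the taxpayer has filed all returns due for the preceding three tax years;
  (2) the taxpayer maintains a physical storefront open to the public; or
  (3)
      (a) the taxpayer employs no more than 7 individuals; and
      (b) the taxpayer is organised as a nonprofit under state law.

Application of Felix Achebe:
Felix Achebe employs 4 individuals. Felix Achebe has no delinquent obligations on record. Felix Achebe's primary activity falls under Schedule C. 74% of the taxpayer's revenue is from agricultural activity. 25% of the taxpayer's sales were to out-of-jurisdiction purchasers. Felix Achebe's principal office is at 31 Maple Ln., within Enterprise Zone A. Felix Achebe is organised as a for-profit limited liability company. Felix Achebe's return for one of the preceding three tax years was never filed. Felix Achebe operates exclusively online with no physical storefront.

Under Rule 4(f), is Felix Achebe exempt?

No — not exempt.

(a) in enterprise zone — holds.
(b) ≥40% agricultural — met.
(i) >40% out-of-jur. sales — fails.
(ii) returns current — fails.
(c): F OR F → false.
(1): T AND T AND F → false.
(2) has storefront — not met.
(a) ≤ 7 employees — holds.
(b) nonprofit — not met.
So (3) is not satisfied (T AND F).
Overall: F OR F OR F → false.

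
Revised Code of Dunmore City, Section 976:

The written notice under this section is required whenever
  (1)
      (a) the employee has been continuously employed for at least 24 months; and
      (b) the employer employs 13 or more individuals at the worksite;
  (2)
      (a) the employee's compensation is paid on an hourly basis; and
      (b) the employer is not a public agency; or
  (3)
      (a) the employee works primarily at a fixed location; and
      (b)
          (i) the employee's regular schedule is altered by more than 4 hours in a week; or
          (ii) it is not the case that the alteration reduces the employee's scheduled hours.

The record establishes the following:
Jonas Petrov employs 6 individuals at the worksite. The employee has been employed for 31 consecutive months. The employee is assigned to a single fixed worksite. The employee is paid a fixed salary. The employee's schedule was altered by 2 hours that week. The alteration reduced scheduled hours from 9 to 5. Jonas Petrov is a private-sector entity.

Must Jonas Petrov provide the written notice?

No — not required.

(a) tenure ≥ 24 mo. — satisfied.
(b) ≥ 13 at site — not met.
So (1) is not satisfied (T AND F).
(a) hourly-paid — fails.
(b) not (public agency) — holds.
So (2) is not satisfied (F AND T).
(a) fixed location — holds.
(i) schedule shift > 4h — not satisfied.
(ii) not (hours reduced) — not satisfied.
So (b) is not satisfied (F OR F).
(3) = T AND F = false.
So Overall is not satisfied (F OR F OR F).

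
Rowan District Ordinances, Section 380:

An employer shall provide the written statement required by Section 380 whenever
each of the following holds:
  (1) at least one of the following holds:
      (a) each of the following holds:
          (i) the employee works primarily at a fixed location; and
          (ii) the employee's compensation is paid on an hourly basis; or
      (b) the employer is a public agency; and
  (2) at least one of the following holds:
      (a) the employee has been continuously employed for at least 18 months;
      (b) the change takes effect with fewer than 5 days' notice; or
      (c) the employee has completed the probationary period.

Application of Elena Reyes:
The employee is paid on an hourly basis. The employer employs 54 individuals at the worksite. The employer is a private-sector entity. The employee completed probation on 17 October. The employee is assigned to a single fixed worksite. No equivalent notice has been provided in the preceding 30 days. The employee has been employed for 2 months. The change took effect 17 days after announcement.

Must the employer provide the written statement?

(i) fixed location — met.
(ii) hourly-paid — holds.
(a): T AND T → true.
(b) public agency — not satisfied.
(1): T OR F → true.
(a) tenure ≥ 18 mo. — fails.
(b) < 5 days' notice — not met.
(c) past probation — holds.
(2): F OR F OR T → true.
Overall: T AND T → true.

Yes — required.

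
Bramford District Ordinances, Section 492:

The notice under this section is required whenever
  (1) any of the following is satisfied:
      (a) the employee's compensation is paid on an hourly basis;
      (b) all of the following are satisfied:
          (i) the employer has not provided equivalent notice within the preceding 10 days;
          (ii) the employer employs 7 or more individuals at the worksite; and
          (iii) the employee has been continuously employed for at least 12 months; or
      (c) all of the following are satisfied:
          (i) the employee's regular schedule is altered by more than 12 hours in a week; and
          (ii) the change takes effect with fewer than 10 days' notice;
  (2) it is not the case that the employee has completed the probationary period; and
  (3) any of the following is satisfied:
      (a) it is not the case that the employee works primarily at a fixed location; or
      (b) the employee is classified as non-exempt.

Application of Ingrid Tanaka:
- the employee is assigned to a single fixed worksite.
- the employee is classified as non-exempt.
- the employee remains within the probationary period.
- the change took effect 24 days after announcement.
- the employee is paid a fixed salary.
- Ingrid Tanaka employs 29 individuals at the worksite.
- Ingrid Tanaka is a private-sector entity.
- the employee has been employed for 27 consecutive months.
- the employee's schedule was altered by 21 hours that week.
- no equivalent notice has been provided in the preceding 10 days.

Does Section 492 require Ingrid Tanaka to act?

Yes — required.

(a) hourly-paid — not satisfied.
(i) no recent notice — satisfied.
(ii) ≥ 7 at site — satisfied.
(iii) tenure ≥ 12 mo. — met.
So (b) is satisfied (T AND T AND T).
(i) schedule shift > 12h — holds.
(ii) < 10 days' notice — fails.
So (c) is not satisfied (T AND F).
(1): F OR T OR F → true.
(2) not (past probation) — met.
(a) not (fixed location) — fails.
(b) non-exempt — holds.
(3) = F OR T = true.
Overall: T AND T AND T → true.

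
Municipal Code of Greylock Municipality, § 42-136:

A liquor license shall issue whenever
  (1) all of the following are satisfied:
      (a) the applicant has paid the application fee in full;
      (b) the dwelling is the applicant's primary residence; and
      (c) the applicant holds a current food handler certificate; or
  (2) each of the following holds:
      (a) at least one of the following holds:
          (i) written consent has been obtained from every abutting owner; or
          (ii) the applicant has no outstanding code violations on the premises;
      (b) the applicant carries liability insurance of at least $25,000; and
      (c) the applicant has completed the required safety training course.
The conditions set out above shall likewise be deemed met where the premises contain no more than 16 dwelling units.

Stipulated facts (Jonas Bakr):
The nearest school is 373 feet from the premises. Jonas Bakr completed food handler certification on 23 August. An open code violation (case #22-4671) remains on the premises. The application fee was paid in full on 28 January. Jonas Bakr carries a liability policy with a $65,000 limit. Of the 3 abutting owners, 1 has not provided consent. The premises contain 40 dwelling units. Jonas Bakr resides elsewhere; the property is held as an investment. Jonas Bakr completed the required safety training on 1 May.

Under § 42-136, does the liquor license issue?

No — denied.

(a) fee paid — satisfied.
(b) primary residence — fails.
(c) food handler cert. — holds.
So (1) is not satisfied (T AND F AND T).
(i) all abutters consent — not satisfied.
(ii) no code violations — not met.
(a): F OR F → false.
(b) insurance ≥ $25,000 — holds.
(c) safety training — satisfied.
(2): F AND T AND T → false.
Overall = F OR F = false.
Exception (≤ 16 units) — not satisfied.
Result: main false OR exception false → false.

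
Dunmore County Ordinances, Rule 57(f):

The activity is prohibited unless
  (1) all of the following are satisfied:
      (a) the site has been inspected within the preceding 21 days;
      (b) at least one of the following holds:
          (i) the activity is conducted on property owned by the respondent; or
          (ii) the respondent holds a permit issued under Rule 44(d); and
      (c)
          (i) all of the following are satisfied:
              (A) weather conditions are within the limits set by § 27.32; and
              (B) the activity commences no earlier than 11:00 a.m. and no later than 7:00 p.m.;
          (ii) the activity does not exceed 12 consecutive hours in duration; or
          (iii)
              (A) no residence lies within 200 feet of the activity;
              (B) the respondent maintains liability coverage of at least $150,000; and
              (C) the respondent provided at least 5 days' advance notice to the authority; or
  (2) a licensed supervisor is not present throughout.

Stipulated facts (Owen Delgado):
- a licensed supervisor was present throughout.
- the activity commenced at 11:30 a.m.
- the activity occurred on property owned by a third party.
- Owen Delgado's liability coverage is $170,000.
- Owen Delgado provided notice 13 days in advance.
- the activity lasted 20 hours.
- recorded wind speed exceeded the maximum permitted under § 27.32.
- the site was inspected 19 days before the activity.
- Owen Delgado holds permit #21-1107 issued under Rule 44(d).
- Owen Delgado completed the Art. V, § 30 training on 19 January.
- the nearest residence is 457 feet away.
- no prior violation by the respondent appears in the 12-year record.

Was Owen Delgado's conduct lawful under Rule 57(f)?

Yes — lawful.

(a) site inspected — satisfied.
(i) own property — fails.
(ii) holds permit — satisfied.
(b) = F OR T = true.
(A) weather ok — not satisfied.
(B) start within hours — met.
So (i) is not satisfied (F AND T).
(ii) ≤ 12 hrs duration — not met.
(A) no residence in 200 ft — holds.
(B) coverage ≥ $150,000 — met.
(C) ≥5 days' notice — met.
So (iii) is satisfied (T AND T AND T).
So (c) is satisfied (F OR F OR T).
(1): T AND T AND T → true.
(2) not (supervisor present) — fails.
So Overall is satisfied (T OR F).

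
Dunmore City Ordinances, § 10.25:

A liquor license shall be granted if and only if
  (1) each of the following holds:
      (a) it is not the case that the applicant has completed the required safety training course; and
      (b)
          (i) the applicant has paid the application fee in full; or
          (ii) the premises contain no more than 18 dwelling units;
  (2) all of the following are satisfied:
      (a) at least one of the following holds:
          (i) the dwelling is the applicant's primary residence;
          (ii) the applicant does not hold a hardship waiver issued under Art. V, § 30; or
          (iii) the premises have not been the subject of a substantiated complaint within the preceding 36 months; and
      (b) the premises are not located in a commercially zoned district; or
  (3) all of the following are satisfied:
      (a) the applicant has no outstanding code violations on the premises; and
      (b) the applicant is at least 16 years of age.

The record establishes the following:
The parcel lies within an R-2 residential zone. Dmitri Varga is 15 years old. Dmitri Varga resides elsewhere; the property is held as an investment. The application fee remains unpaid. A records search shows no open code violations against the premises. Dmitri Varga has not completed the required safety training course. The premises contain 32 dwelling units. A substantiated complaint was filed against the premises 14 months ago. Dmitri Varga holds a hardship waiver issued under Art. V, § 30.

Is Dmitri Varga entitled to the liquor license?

(a) not (safety training) — met.
(i) fee paid — not met.
(ii) ≤ 18 units — fails.
(b) = F OR F = false.
So (1) is not satisfied (T AND F).
(i) primary residence — not satisfied.
(ii) not (hardship waiver) — not met.
(iii) no complaint in 36 mo. — fails.
(a): F OR F OR F → false.
(b) not (commercially zoned) — satisfied.
(2): F AND T → false.
(a) no code violations — holds.
(b) age ≥ 16 — not satisfied.
(3) = T AND F = false.
Overall = F OR F OR F = false.

No — denied.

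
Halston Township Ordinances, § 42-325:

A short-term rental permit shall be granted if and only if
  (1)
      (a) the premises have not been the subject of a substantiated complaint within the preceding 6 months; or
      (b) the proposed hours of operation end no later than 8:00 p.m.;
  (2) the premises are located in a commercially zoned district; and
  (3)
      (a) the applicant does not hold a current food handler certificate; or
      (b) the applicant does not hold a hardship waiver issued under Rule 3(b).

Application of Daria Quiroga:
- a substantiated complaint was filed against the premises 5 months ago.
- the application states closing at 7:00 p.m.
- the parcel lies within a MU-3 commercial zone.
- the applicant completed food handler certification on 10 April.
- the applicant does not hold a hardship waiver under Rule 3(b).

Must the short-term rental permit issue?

Yes — granted.

(a) no complaint in 6 mo. — fails.
(b) closes by 8 p.m. — met.
So (1) is satisfied (F OR T).
(2) commercially zoned — holds.
(a) not (food handler cert.) — not satisfied.
(b) not (hardship waiver) — met.
(3) = F OR T = true.
So Overall is satisfied (T AND T AND T).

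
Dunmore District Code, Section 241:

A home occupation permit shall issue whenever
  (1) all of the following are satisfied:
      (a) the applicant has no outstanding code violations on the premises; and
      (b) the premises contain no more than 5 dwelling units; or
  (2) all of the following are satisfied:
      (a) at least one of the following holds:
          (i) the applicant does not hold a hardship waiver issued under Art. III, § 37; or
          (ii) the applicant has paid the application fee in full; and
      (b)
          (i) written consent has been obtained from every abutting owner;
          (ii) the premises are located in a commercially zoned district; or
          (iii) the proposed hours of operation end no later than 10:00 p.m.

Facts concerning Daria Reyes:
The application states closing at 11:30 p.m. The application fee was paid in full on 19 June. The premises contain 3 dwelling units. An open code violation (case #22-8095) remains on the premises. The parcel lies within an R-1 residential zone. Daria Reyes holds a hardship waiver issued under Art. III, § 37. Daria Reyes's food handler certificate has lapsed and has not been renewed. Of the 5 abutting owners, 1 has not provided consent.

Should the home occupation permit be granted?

(a) no code violations — not met.
(b) ≤ 5 units — satisfied.
(1) = F AND T = false.
(i) not (hardship waiver) — fails.
(ii) fee paid — met.
So (a) is satisfied (F OR T).
(i) all abutters consent — fails.
(ii) commercially zoned — not met.
(iii) closes by 10 p.m. — fails.
(b) = F OR F OR F = false.
(2): T AND F → false.
Overall = F OR F = false.

No — denied.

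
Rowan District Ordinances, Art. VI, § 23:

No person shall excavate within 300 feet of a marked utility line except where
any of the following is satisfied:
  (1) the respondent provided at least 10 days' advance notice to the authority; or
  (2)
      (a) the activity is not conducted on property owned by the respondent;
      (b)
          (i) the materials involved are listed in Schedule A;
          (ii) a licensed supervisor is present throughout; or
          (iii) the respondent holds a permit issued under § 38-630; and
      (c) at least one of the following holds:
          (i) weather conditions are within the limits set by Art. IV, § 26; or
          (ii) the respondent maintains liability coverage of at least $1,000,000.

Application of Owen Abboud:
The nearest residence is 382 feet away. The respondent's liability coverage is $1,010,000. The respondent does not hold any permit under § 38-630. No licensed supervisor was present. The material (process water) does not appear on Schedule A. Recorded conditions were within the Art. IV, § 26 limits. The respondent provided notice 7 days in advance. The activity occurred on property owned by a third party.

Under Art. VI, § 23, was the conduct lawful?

No — unlawful.

(1) ≥10 days' notice — not satisfied.
(a) not (own property) — satisfied.
(i) Schedule A material — not met.
(ii) supervisor present — fails.
(iii) holds permit — not met.
(b): F OR F OR F → false.
(i) weather ok — holds.
(ii) coverage ≥ $1,000,000 — holds.
(c): T OR T → true.
So (2) is not satisfied (T AND F AND T).
Overall: F OR F → false.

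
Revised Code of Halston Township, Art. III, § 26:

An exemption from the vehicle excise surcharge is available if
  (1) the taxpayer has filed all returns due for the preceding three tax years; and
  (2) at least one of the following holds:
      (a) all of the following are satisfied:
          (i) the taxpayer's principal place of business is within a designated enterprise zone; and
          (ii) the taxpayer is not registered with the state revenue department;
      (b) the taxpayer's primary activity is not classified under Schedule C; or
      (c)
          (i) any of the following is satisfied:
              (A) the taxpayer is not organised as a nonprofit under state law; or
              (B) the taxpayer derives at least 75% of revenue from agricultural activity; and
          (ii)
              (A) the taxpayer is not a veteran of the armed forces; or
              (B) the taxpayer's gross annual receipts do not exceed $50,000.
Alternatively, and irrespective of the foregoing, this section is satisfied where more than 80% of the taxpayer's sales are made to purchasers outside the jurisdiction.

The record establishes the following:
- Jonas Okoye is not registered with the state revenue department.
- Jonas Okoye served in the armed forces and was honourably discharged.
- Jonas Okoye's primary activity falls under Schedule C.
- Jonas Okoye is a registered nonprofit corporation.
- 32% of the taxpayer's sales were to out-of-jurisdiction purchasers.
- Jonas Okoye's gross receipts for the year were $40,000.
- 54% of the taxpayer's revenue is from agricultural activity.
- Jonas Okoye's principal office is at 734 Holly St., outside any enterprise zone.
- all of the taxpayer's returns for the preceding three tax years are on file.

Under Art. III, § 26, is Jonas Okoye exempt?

No — not exempt.

(1) returns current — holds.
(i) in enterprise zone — not satisfied.
(ii) not (state-registered) — holds.
So (a) is not satisfied (F AND T).
(b) not (Schedule C activity) — not satisfied.
(A) not (nonprofit) — not satisfied.
(B) ≥75% agricultural — not satisfied.
So (i) is not satisfied (F OR F).
(A) not (veteran) — not met.
(B) receipts ≤ $50,000 — holds.
(ii) = F OR T = true.
So (c) is not satisfied (F AND T).
(2): F OR F OR F → false.
Overall = T AND F = false.
Exception (>80% out-of-jur. sales) — not satisfied.
Result: main false OR exception false → false.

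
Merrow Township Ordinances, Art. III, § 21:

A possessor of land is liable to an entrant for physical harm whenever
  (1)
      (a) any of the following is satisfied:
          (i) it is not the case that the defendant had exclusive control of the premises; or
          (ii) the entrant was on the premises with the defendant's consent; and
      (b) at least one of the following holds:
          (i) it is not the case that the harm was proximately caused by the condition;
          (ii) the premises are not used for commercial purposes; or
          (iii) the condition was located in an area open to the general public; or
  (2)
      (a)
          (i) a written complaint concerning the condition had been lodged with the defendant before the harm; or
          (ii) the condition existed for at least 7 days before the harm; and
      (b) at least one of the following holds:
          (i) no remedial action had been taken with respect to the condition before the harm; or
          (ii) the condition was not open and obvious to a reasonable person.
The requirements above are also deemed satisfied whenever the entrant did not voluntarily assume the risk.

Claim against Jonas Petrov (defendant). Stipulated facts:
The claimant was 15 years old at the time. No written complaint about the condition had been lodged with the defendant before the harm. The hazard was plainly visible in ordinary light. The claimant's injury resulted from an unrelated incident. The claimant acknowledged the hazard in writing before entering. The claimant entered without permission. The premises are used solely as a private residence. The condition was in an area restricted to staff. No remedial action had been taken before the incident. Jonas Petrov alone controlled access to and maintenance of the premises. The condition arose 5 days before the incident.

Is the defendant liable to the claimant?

(i) not (exclusive control) — not met.
(ii) consent to enter — fails.
(a): F OR F → false.
(i) not (proximate cause) — holds.
(ii) not (commercial use) — met.
(iii) public area — fails.
(b) = T OR T OR F = true.
(1): F AND T → false.
(i) complaint lodged — fails.
(ii) condition ≥7 days old — not met.
(a): F OR F → false.
(i) no remedial action — satisfied.
(ii) not open/obvious — not satisfied.
So (b) is satisfied (T OR F).
(2) = F AND T = false.
So Overall is not satisfied (F OR F).
Exception (no assumed risk) — not satisfied.
Result: main false OR exception false → false.

No — not liable.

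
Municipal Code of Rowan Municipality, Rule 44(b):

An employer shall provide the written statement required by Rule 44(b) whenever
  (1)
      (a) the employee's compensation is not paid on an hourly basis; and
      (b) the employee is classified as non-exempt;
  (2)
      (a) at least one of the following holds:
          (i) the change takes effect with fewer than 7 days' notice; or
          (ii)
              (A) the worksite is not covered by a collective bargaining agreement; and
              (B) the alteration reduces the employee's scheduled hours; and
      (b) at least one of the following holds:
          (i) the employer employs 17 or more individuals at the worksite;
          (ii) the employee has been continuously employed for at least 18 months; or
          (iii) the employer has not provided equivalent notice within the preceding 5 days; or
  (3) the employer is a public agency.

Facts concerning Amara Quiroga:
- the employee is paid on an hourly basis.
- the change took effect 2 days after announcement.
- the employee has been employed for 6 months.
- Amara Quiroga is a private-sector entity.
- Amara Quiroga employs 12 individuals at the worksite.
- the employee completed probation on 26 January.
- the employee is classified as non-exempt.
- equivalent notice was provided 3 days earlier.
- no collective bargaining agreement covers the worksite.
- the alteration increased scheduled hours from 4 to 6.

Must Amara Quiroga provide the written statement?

(a) not (hourly-paid) — not satisfied.
(b) non-exempt — met.
(1): F AND T → false.
(i) < 7 days' notice — satisfied.
(A) no CBA — met.
(B) hours reduced — fails.
(ii) = T AND F = false.
So (a) is satisfied (T OR F).
(i) ≥ 17 at site — not satisfied.
(ii) tenure ≥ 18 mo. — not met.
(iii) no recent notice — fails.
(b) = F OR F OR F = false.
(2): T AND F → false.
(3) public agency — fails.
So Overall is not satisfied (F OR F OR F).

No — not required.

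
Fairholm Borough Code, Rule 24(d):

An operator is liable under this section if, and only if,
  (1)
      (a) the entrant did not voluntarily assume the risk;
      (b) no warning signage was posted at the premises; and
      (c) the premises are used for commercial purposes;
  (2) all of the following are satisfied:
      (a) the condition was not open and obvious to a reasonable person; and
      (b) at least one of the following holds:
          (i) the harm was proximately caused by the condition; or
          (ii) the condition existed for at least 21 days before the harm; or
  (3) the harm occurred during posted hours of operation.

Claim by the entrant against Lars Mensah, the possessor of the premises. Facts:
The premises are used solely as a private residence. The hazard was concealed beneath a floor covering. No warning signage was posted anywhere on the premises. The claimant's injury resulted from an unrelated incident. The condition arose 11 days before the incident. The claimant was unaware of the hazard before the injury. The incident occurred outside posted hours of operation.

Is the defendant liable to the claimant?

No — not liable.

(a) no assumed risk — met.
(b) no signage posted — satisfied.
(c) commercial use — not satisfied.
(1) = T AND T AND F = false.
(a) not open/obvious — satisfied.
(i) proximate cause — not satisfied.
(ii) condition ≥21 days old — fails.
So (b) is not satisfied (F OR F).
(2) = T AND F = false.
(3) during posted hours — fails.
So Overall is not satisfied (F OR F OR F).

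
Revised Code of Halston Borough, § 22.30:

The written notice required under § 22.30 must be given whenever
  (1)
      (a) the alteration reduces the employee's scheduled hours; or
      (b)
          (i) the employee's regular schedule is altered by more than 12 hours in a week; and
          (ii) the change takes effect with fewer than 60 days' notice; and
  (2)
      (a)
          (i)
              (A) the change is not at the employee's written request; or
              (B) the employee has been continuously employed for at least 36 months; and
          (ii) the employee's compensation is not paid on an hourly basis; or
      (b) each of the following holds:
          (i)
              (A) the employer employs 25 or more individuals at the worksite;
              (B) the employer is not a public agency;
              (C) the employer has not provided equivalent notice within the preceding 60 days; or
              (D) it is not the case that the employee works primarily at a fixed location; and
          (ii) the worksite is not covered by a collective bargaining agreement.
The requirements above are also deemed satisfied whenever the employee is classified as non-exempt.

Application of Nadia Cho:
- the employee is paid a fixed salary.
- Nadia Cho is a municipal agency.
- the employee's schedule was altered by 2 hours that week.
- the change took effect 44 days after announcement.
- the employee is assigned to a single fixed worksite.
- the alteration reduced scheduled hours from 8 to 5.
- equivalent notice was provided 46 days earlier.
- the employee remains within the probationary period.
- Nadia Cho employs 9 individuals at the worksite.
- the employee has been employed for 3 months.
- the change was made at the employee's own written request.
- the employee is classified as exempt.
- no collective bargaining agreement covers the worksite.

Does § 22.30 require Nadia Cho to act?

(a) hours reduced — met.
(i) schedule shift > 12h — not satisfied.
(ii) < 60 days' notice — satisfied.
(b) = F AND T = false.
(1) = T OR F = true.
(A) not employee-requested — not satisfied.
(B) tenure ≥ 36 mo. — not met.
(i) = F OR F = false.
(ii) not (hourly-paid) — satisfied.
(a) = F AND T = false.
(A) ≥ 25 at site — fails.
(B) not (public agency) — not satisfied.
(C) no recent notice — fails.
(D) not (fixed location) — not met.
So (i) is not satisfied (F OR F OR F OR F).
(ii) no CBA — holds.
(b) = F AND T = false.
(2) = F OR F = false.
So Overall is not satisfied (T AND F).
Exception (non-exempt) — not satisfied.
Result: main false OR exception false → false.

No — not required.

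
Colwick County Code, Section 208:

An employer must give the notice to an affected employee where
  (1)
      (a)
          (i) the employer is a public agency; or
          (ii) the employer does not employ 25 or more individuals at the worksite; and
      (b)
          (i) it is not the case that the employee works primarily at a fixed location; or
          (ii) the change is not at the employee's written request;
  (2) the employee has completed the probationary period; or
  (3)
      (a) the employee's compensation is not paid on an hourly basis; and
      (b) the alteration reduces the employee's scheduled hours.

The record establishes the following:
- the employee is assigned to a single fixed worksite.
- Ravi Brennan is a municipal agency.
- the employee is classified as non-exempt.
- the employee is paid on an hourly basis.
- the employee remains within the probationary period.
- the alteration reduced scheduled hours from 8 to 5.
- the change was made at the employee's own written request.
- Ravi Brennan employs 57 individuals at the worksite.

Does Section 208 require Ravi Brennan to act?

(i) public agency — holds.
(ii) not (≥ 25 at site) — not satisfied.
(a): T OR F → true.
(i) not (fixed location) — fails.
(ii) not employee-requested — not met.
So (b) is not satisfied (F OR F).
(1): T AND F → false.
(2) past probation — not satisfied.
(a) not (hourly-paid) — not met.
(b) hours reduced — satisfied.
So (3) is not satisfied (F AND T).
Overall = F OR F OR F = false.

No — not required.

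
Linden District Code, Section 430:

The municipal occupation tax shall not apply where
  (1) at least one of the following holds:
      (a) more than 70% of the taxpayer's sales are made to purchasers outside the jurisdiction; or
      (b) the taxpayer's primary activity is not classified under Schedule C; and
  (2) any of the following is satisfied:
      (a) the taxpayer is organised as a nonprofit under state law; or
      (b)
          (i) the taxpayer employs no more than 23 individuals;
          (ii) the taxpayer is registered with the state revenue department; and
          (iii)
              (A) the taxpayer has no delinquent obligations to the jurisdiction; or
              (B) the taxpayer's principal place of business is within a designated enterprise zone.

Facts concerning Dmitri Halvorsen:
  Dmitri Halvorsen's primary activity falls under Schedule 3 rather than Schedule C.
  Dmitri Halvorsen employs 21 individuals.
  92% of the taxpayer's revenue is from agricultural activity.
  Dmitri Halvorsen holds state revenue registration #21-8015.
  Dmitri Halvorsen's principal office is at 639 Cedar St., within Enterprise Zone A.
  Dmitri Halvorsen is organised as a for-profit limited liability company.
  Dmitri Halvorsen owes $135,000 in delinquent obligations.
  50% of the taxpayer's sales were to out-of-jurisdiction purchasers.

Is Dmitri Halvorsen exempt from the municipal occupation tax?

(a) >70% out-of-jur. sales — not met.
(b) not (Schedule C activity) — met.
(1): F OR T → true.
(a) nonprofit — fails.
(i) ≤ 23 employees — met.
(ii) state-registered — holds.
(A) no delinquency — fails.
(B) in enterprise zone — met.
(iii): F OR T → true.
(b) = T AND T AND T = true.
(2): F OR T → true.
Overall = T AND T = true.

Yes — exempt.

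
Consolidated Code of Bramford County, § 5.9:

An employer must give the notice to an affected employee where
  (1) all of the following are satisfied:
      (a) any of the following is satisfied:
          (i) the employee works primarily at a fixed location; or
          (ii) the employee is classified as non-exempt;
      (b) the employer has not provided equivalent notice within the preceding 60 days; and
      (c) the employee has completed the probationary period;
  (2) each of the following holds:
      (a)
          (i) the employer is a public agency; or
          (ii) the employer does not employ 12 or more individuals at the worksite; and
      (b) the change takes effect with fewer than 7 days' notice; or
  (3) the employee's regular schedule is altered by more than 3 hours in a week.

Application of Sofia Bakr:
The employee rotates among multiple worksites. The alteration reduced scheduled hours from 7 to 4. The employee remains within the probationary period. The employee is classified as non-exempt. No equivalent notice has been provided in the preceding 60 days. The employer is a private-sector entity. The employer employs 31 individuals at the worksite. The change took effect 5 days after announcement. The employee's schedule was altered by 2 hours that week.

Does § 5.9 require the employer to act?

(i) fixed location — fails.
(ii) non-exempt — satisfied.
So (a) is satisfied (F OR T).
(b) no recent notice — holds.
(c) past probation — fails.
(1): T AND T AND F → false.
(i) public agency — not satisfied.
(ii) not (≥ 12 at site) — not satisfied.
(a) = F OR F = false.
(b) < 7 days' notice — satisfied.
(2) = F AND T = false.
(3) schedule shift > 3h — not met.
Overall: F OR F OR F → false.

No — not required.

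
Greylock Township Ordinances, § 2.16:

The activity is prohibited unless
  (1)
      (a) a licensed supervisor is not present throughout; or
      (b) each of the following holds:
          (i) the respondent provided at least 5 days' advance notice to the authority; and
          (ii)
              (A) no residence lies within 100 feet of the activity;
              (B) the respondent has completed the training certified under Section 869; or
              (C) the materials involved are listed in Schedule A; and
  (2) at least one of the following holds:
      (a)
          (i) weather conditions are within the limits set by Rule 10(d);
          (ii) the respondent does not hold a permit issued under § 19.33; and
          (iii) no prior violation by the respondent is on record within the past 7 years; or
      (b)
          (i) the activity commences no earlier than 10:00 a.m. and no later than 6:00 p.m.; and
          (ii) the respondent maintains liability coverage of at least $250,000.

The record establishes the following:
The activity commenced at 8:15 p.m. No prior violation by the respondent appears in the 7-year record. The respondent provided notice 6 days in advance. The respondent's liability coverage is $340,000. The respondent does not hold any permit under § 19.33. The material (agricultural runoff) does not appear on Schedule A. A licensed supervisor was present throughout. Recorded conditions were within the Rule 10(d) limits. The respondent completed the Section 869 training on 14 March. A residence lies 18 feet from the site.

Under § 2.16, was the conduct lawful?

Yes — lawful.

(a) not (supervisor present) — not met.
(i) ≥5 days' notice — satisfied.
(A) no residence in 100 ft — fails.
(B) training certified — holds.
(C) Schedule A material — not satisfied.
So (ii) is satisfied (F OR T OR F).
So (b) is satisfied (T AND T).
(1) = F OR T = true.
(i) weather ok — satisfied.
(ii) not (holds permit) — satisfied.
(iii) no prior violation — met.
So (a) is satisfied (T AND T AND T).
(i) start within hours — not satisfied.
(ii) coverage ≥ $250,000 — satisfied.
(b) = F AND T = false.
So (2) is satisfied (T OR F).
Overall: T AND T → true.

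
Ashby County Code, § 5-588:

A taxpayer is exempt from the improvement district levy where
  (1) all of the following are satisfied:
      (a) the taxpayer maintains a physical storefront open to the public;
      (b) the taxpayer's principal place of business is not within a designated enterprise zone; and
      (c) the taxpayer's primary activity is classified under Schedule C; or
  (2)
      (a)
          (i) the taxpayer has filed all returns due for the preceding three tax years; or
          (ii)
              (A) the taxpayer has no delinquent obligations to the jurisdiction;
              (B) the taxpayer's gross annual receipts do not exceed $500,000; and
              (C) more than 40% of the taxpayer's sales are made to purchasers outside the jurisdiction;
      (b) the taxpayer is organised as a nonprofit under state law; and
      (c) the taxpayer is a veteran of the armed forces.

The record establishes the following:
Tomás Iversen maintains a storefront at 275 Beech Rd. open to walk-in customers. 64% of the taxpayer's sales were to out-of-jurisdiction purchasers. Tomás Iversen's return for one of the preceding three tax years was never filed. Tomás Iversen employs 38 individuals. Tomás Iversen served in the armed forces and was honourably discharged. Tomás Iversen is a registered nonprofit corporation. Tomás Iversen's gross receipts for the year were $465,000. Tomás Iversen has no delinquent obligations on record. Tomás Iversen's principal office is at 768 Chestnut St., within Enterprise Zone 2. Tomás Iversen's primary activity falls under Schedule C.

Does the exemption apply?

(a) has storefront — met.
(b) not (in enterprise zone) — not satisfied.
(c) Schedule C activity — met.
So (1) is not satisfied (T AND F AND T).
(i) returns current — not satisfied.
(A) no delinquency — satisfied.
(B) receipts ≤ $500,000 — holds.
(C) >40% out-of-jur. sales — satisfied.
So (ii) is satisfied (T AND T AND T).
(a) = F OR T = true.
(b) nonprofit — satisfied.
(c) veteran — holds.
(2) = T AND T AND T = true.
Overall = F OR T = true.

Yes — exempt.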